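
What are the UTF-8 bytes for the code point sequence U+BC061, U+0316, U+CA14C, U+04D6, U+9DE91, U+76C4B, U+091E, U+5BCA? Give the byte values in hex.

F2 BC 81 A1 CC 96 F3 8A 85 8C D3 96 F2 9D BA 91 F1 B6 B1 8B E0 A4 9E E5 AF 8A

U+BC061: 4-byte form → F2 BC 81 A1.
U+0316: 2-byte form → CC 96.
U+CA14C: 4-byte form → F3 8A 85 8C.
U+04D6: 2-byte form → D3 96.
U+9DE91: 4-byte form → F2 9D BA 91.
U+76C4B: 4-byte form → F1 B6 B1 8B.
U+091E: 3-byte form → E0 A4 9E.
U+5BCA: 3-byte form → E5 AF 8A.
Concatenated (26 bytes): F2 BC 81 A1 CC 96 F3 8A 85 8C D3 96 F2 9D BA 91 F1 B6 B1 8B E0 A4 9E E5 AF 8A.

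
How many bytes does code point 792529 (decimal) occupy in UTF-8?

U+C17D1 = 0xC17D1. UTF-8 uses 1 byte below 0x80, 2 below 0x800, 3 below 0x10000, 4 up to 0x10FFFF. 0xC17D1 is in U+10000–U+10FFFF → 4 bytes.

4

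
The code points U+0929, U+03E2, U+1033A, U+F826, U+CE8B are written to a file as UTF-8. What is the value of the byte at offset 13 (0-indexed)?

0xBA

U+0929 → 3-byte form E0 A4 A9 at offsets 0–2.
U+03E2 → 2-byte form CF A2 at offsets 3–4.
U+1033A → 4-byte form F0 90 8C BA at offsets 5–8.
U+F826 → 3-byte form EF A0 A6 at offsets 9–11.
U+CE8B → 3-byte form EC BA 8B at offsets 12–14.
Offset 13 falls in char 5's range; it's byte 2 of EC BA 8B = 0xBA.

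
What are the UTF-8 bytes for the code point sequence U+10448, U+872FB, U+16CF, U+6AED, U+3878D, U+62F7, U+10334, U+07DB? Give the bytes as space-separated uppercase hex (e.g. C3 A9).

F0 90 91 88 F2 87 8B BB E1 9B 8F E6 AB AD F0 B8 9E 8D E6 8B B7 F0 90 8C B4 DF 9B

U+10448: 4-byte form → F0 90 91 88.
U+872FB: 4-byte form → F2 87 8B BB.
U+16CF: 3-byte form → E1 9B 8F.
U+6AED: 3-byte form → E6 AB AD.
U+3878D: 4-byte form → F0 B8 9E 8D.
U+62F7: 3-byte form → E6 8B B7.
U+10334: 4-byte form → F0 90 8C B4.
U+07DB: 2-byte form → DF 9B.
Concatenated (27 bytes): F0 90 91 88 F2 87 8B BB E1 9B 8F E6 AB AD F0 B8 9E 8D E6 8B B7 F0 90 8C B4 DF 9B.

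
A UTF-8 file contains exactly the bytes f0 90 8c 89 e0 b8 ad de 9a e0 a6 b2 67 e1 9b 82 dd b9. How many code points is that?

Byte at offset 0: 0xF0 = 11110000 → 4-byte char (#1). Advance 4.
Byte at offset 4: 0xE0 = 11100000 → 3-byte char (#2). Advance 3.
Byte at offset 7: 0xDE = 11011110 → 2-byte char (#3). Advance 2.
Byte at offset 9: 0xE0 = 11100000 → 3-byte char (#4). Advance 3.
Byte at offset 12: 0x67 = 01100111 → 1-byte char (#5). Advance 1.
Byte at offset 13: 0xE1 = 11100001 → 3-byte char (#6). Advance 3.
Byte at offset 16: 0xDD = 11011101 → 2-byte char (#7). Advance 2.
Reached end at offset 18 after 7 code points.

7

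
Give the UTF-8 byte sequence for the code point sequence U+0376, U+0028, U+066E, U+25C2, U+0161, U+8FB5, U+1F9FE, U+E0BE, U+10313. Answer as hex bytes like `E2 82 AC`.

CD B6 28 D9 AE E2 97 82 C5 A1 E8 BE B5 F0 9F A7 BE EE 82 BE F0 90 8C 93

U+0376: 2-byte form → CD B6.
U+0028: 1-byte form → 28.
U+066E: 2-byte form → D9 AE.
U+25C2: 3-byte form → E2 97 82.
U+0161: 2-byte form → C5 A1.
U+8FB5: 3-byte form → E8 BE B5.
U+1F9FE: 4-byte form → F0 9F A7 BE.
U+E0BE: 3-byte form → EE 82 BE.
U+10313: 4-byte form → F0 90 8C 93.
Concatenated (24 bytes): CD B6 28 D9 AE E2 97 82 C5 A1 E8 BE B5 F0 9F A7 BE EE 82 BE F0 90 8C 93.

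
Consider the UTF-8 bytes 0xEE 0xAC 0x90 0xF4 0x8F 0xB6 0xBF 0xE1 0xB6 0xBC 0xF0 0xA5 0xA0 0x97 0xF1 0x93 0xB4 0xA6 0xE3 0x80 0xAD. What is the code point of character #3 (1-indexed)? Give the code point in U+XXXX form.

Offset 0: leading byte 0xEE = 11101110 → 3-byte char #1 = EE AC 90.
Offset 3: leading byte 0xF4 = 11110100 → 4-byte char #2 = F4 8F B6 BF.
Offset 7: leading byte 0xE1 = 11100001 → 3-byte char #3 = E1 B6 BC.
Leading byte 0xE1 = 11100001 matches 1110xxxx → 3-byte sequence.
Byte 1: 0xE1 = 11100001, payload 0001 (4 bits).
Byte 2: 0xB6 = 10110110 (10xxxxxx ✓), payload 110110.
Byte 3: 0xBC = 10111100 (10xxxxxx ✓), payload 111100.
Concatenate: 0001110110111100 = 0x1DBC (16 bits → U+1DBC).

U+1DBC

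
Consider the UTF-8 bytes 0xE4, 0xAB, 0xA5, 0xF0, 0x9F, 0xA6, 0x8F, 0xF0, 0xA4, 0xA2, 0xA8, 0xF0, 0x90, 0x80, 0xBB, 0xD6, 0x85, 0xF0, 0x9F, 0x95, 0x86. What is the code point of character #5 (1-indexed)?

U+0585

Offset 0: leading byte 0xE4 = 11100100 → 3-byte char #1 = E4 AB A5.
Offset 3: leading byte 0xF0 = 11110000 → 4-byte char #2 = F0 9F A6 8F.
Offset 7: leading byte 0xF0 = 11110000 → 4-byte char #3 = F0 A4 A2 A8.
Offset 11: leading byte 0xF0 = 11110000 → 4-byte char #4 = F0 90 80 BB.
Offset 15: leading byte 0xD6 = 11010110 → 2-byte char #5 = D6 85.
Leading byte 0xD6 = 11010110 matches 110xxxxx → 2-byte sequence.
Byte 1: 0xD6 = 11010110, payload 10110 (5 bits).
Byte 2: 0x85 = 10000101 (10xxxxxx ✓), payload 000101.
Concatenate: 10110000101 = 0x585 (11 bits → U+0585).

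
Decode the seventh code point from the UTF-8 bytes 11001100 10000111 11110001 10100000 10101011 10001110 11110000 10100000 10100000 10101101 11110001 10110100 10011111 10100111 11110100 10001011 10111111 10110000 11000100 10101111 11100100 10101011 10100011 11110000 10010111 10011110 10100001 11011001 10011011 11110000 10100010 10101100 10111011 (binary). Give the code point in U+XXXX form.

U+4AE3

Offset 0: leading byte 0xCC = 11001100 → 2-byte char #1 = CC 87.
Offset 2: leading byte 0xF1 = 11110001 → 4-byte char #2 = F1 A0 AB 8E.
Offset 6: leading byte 0xF0 = 11110000 → 4-byte char #3 = F0 A0 A0 AD.
Offset 10: leading byte 0xF1 = 11110001 → 4-byte char #4 = F1 B4 9F A7.
Offset 14: leading byte 0xF4 = 11110100 → 4-byte char #5 = F4 8B BF B0.
Offset 18: leading byte 0xC4 = 11000100 → 2-byte char #6 = C4 AF.
Offset 20: leading byte 0xE4 = 11100100 → 3-byte char #7 = E4 AB A3.
Leading byte 0xE4 = 11100100 matches 1110xxxx → 3-byte sequence.
Byte 1: 0xE4 = 11100100, payload 0100 (4 bits).
Byte 2: 0xAB = 10101011 (10xxxxxx ✓), payload 101011.
Byte 3: 0xA3 = 10100011 (10xxxxxx ✓), payload 100011.
Concatenate: 0100101011100011 = 0x4AE3 (16 bits → U+4AE3).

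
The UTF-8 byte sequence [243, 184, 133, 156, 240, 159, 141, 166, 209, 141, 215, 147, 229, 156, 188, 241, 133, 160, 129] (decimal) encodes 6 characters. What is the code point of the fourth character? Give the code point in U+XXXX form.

Offset 0: leading byte 0xF3 = 11110011 → 4-byte char #1 = F3 B8 85 9C.
Offset 4: leading byte 0xF0 = 11110000 → 4-byte char #2 = F0 9F 8D A6.
Offset 8: leading byte 0xD1 = 11010001 → 2-byte char #3 = D1 8D.
Offset 10: leading byte 0xD7 = 11010111 → 2-byte char #4 = D7 93.
Leading byte 0xD7 = 11010111 matches 110xxxxx → 2-byte sequence.
Byte 1: 0xD7 = 11010111, payload 10111 (5 bits).
Byte 2: 0x93 = 10010011 (10xxxxxx ✓), payload 010011.
Concatenate: 10111010011 = 0x5D3 (11 bits → U+05D3).

U+05D3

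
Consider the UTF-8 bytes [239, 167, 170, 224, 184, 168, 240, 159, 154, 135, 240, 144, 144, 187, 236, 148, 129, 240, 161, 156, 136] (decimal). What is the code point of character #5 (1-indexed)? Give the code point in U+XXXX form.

U+C501

Offset 0: leading byte 0xEF = 11101111 → 3-byte char #1 = EF A7 AA.
Offset 3: leading byte 0xE0 = 11100000 → 3-byte char #2 = E0 B8 A8.
Offset 6: leading byte 0xF0 = 11110000 → 4-byte char #3 = F0 9F 9A 87.
Offset 10: leading byte 0xF0 = 11110000 → 4-byte char #4 = F0 90 90 BB.
Offset 14: leading byte 0xEC = 11101100 → 3-byte char #5 = EC 94 81.
Leading byte 0xEC = 11101100 matches 1110xxxx → 3-byte sequence.
Byte 1: 0xEC = 11101100, payload 1100 (4 bits).
Byte 2: 0x94 = 10010100 (10xxxxxx ✓), payload 010100.
Byte 3: 0x81 = 10000001 (10xxxxxx ✓), payload 000001.
Concatenate: 1100010100000001 = 0xC501 (16 bits → U+C501).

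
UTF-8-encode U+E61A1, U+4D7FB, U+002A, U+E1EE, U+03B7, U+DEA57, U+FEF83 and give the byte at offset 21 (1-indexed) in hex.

0xBE

1-indexed offset 21 is 0-indexed offset 20.
U+E61A1 → 4-byte form F3 A6 86 A1 at offsets 0–3.
U+4D7FB → 4-byte form F1 8D 9F BB at offsets 4–7.
U+002A → 1-byte form 2A at offsets 8–8.
U+E1EE → 3-byte form EE 87 AE at offsets 9–11.
U+03B7 → 2-byte form CE B7 at offsets 12–13.
U+DEA57 → 4-byte form F3 9E A9 97 at offsets 14–17.
U+FEF83 → 4-byte form F3 BE BE 83 at offsets 18–21.
Offset 20 falls in char 7's range; it's byte 3 of F3 BE BE 83 = 0xBE.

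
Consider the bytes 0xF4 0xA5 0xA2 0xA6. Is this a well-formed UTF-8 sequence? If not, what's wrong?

Leading byte 0xF4 = 11110100 → 4-byte form.
Payload = 0x1258A6, which exceeds U+10FFFF, the maximum Unicode code point. (Leading bytes F5–FF, or F4 followed by ≥ 0x90, are invalid.)

invalid (encodes a value above U+10FFFF)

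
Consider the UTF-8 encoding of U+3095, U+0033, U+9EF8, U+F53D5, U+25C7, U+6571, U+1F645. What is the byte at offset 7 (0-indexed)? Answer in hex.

0xF3

U+3095 → 3-byte form E3 82 95 at offsets 0–2.
U+0033 → 1-byte form 33 at offsets 3–3.
U+9EF8 → 3-byte form E9 BB B8 at offsets 4–6.
U+F53D5 → 4-byte form F3 B5 8F 95 at offsets 7–10.
Offset 7 falls in char 4's range; it's byte 1 of F3 B5 8F 95 = 0xF3.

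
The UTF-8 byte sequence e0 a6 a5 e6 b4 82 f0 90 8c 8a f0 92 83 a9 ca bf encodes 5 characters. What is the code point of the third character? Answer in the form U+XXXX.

Offset 0: leading byte 0xE0 = 11100000 → 3-byte char #1 = E0 A6 A5.
Offset 3: leading byte 0xE6 = 11100110 → 3-byte char #2 = E6 B4 82.
Offset 6: leading byte 0xF0 = 11110000 → 4-byte char #3 = F0 90 8C 8A.
Leading byte 0xF0 = 11110000 matches 11110xxx → 4-byte sequence.
Byte 1: 0xF0 = 11110000, payload 000 (3 bits).
Byte 2: 0x90 = 10010000 (10xxxxxx ✓), payload 010000.
Byte 3: 0x8C = 10001100 (10xxxxxx ✓), payload 001100.
Byte 4: 0x8A = 10001010 (10xxxxxx ✓), payload 001010.
Concatenate: 000010000001100001010 = 0x1030A (21 bits → U+1030A).

U+1030A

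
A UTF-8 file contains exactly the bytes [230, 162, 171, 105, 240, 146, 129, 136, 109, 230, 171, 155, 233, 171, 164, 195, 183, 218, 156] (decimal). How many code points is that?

Byte at offset 0: 0xE6 = 11100110 → 3-byte char (#1). Advance 3.
Byte at offset 3: 0x69 = 01101001 → 1-byte char (#2). Advance 1.
Byte at offset 4: 0xF0 = 11110000 → 4-byte char (#3). Advance 4.
Byte at offset 8: 0x6D = 01101101 → 1-byte char (#4). Advance 1.
Byte at offset 9: 0xE6 = 11100110 → 3-byte char (#5). Advance 3.
Byte at offset 12: 0xE9 = 11101001 → 3-byte char (#6). Advance 3.
Byte at offset 15: 0xC3 = 11000011 → 2-byte char (#7). Advance 2.
Byte at offset 17: 0xDA = 11011010 → 2-byte char (#8). Advance 2.
Reached end at offset 19 after 8 code points.

8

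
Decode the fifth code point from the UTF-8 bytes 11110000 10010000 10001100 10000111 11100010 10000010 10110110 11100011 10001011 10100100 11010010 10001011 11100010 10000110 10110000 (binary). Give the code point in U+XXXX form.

Offset 0: leading byte 0xF0 = 11110000 → 4-byte char #1 = F0 90 8C 87.
Offset 4: leading byte 0xE2 = 11100010 → 3-byte char #2 = E2 82 B6.
Offset 7: leading byte 0xE3 = 11100011 → 3-byte char #3 = E3 8B A4.
Offset 10: leading byte 0xD2 = 11010010 → 2-byte char #4 = D2 8B.
Offset 12: leading byte 0xE2 = 11100010 → 3-byte char #5 = E2 86 B0.
Leading byte 0xE2 = 11100010 matches 1110xxxx → 3-byte sequence.
Byte 1: 0xE2 = 11100010, payload 0010 (4 bits).
Byte 2: 0x86 = 10000110 (10xxxxxx ✓), payload 000110.
Byte 3: 0xB0 = 10110000 (10xxxxxx ✓), payload 110000.
Concatenate: 0010000110110000 = 0x21B0 (16 bits → U+21B0).

U+21B0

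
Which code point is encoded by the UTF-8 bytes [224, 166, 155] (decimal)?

U+099B

Leading byte 0xE0 = 11100000 matches 1110xxxx → 3-byte sequence.
Byte 1: 0xE0 = 11100000, payload 0000 (4 bits).
Byte 2: 0xA6 = 10100110 (10xxxxxx ✓), payload 100110.
Byte 3: 0x9B = 10011011 (10xxxxxx ✓), payload 011011.
Concatenate: 0000100110011011 = 0x99B (16 bits → U+099B).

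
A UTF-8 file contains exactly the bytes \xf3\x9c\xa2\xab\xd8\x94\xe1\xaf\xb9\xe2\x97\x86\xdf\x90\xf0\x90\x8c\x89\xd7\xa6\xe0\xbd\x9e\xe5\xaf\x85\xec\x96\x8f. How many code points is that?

Byte at offset 0: 0xF3 = 11110011 → 4-byte char (#1). Advance 4.
Byte at offset 4: 0xD8 = 11011000 → 2-byte char (#2). Advance 2.
Byte at offset 6: 0xE1 = 11100001 → 3-byte char (#3). Advance 3.
Byte at offset 9: 0xE2 = 11100010 → 3-byte char (#4). Advance 3.
Byte at offset 12: 0xDF = 11011111 → 2-byte char (#5). Advance 2.
Byte at offset 14: 0xF0 = 11110000 → 4-byte char (#6). Advance 4.
Byte at offset 18: 0xD7 = 11010111 → 2-byte char (#7). Advance 2.
Byte at offset 20: 0xE0 = 11100000 → 3-byte char (#8). Advance 3.
Byte at offset 23: 0xE5 = 11100101 → 3-byte char (#9). Advance 3.
Byte at offset 26: 0xEC = 11101100 → 3-byte char (#10). Advance 3.
Reached end at offset 29 after 10 code points.

10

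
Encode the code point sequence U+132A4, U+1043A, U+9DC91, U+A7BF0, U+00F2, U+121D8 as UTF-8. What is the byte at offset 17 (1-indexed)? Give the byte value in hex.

0xC3

1-indexed offset 17 is 0-indexed offset 16.
U+132A4 → 4-byte form F0 93 8A A4 at offsets 0–3.
U+1043A → 4-byte form F0 90 90 BA at offsets 4–7.
U+9DC91 → 4-byte form F2 9D B2 91 at offsets 8–11.
U+A7BF0 → 4-byte form F2 A7 AF B0 at offsets 12–15.
U+00F2 → 2-byte form C3 B2 at offsets 16–17.
Offset 16 falls in char 5's range; it's byte 1 of C3 B2 = 0xC3.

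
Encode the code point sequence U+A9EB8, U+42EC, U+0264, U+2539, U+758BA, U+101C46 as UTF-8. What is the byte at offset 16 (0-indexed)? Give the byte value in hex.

0xF4

U+A9EB8 → 4-byte form F2 A9 BA B8 at offsets 0–3.
U+42EC → 3-byte form E4 8B AC at offsets 4–6.
U+0264 → 2-byte form C9 A4 at offsets 7–8.
U+2539 → 3-byte form E2 94 B9 at offsets 9–11.
U+758BA → 4-byte form F1 B5 A2 BA at offsets 12–15.
U+101C46 → 4-byte form F4 81 B1 86 at offsets 16–19.
Offset 16 falls in char 6's range; it's byte 1 of F4 81 B1 86 = 0xF4.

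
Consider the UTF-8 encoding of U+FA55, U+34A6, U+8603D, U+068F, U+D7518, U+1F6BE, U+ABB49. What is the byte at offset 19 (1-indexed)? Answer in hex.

1-indexed offset 19 is 0-indexed offset 18.
U+FA55 → 3-byte form EF A9 95 at offsets 0–2.
U+34A6 → 3-byte form E3 92 A6 at offsets 3–5.
U+8603D → 4-byte form F2 86 80 BD at offsets 6–9.
U+068F → 2-byte form DA 8F at offsets 10–11.
U+D7518 → 4-byte form F3 97 94 98 at offsets 12–15.
U+1F6BE → 4-byte form F0 9F 9A BE at offsets 16–19.
Offset 18 falls in char 6's range; it's byte 3 of F0 9F 9A BE = 0x9A.

0x9A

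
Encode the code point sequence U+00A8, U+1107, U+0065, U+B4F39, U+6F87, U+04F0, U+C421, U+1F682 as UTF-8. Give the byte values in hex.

U+00A8: 2-byte form → C2 A8.
U+1107: 3-byte form → E1 84 87.
U+0065: 1-byte form → 65.
U+B4F39: 4-byte form → F2 B4 BC B9.
U+6F87: 3-byte form → E6 BE 87.
U+04F0: 2-byte form → D3 B0.
U+C421: 3-byte form → EC 90 A1.
U+1F682: 4-byte form → F0 9F 9A 82.
Concatenated (22 bytes): C2 A8 E1 84 87 65 F2 B4 BC B9 E6 BE 87 D3 B0 EC 90 A1 F0 9F 9A 82.

C2 A8 E1 84 87 65 F2 B4 BC B9 E6 BE 87 D3 B0 EC 90 A1 F0 9F 9A 82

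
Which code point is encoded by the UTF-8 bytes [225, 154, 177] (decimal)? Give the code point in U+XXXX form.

Leading byte 0xE1 = 11100001 matches 1110xxxx → 3-byte sequence.
Byte 1: 0xE1 = 11100001, payload 0001 (4 bits).
Byte 2: 0x9A = 10011010 (10xxxxxx ✓), payload 011010.
Byte 3: 0xB1 = 10110001 (10xxxxxx ✓), payload 110001.
Concatenate: 0001011010110001 = 0x16B1 (16 bits → U+16B1).

U+16B1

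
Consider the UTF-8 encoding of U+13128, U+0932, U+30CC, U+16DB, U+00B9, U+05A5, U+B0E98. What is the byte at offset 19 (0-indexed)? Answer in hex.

0xBA

U+13128 → 4-byte form F0 93 84 A8 at offsets 0–3.
U+0932 → 3-byte form E0 A4 B2 at offsets 4–6.
U+30CC → 3-byte form E3 83 8C at offsets 7–9.
U+16DB → 3-byte form E1 9B 9B at offsets 10–12.
U+00B9 → 2-byte form C2 B9 at offsets 13–14.
U+05A5 → 2-byte form D6 A5 at offsets 15–16.
U+B0E98 → 4-byte form F2 B0 BA 98 at offsets 17–20.
Offset 19 falls in char 7's range; it's byte 3 of F2 B0 BA 98 = 0xBA.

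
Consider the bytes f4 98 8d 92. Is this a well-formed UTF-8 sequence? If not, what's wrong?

Leading byte 0xF4 = 11110100 → 4-byte form.
Payload = 0x118352, which exceeds U+10FFFF, the maximum Unicode code point. (Leading bytes F5–FF, or F4 followed by ≥ 0x90, are invalid.)

invalid (encodes a value above U+10FFFF)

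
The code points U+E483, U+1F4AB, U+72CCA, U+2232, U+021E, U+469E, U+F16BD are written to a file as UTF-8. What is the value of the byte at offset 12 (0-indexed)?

U+E483 → 3-byte form EE 92 83 at offsets 0–2.
U+1F4AB → 4-byte form F0 9F 92 AB at offsets 3–6.
U+72CCA → 4-byte form F1 B2 B3 8A at offsets 7–10.
U+2232 → 3-byte form E2 88 B2 at offsets 11–13.
Offset 12 falls in char 4's range; it's byte 2 of E2 88 B2 = 0x88.

0x88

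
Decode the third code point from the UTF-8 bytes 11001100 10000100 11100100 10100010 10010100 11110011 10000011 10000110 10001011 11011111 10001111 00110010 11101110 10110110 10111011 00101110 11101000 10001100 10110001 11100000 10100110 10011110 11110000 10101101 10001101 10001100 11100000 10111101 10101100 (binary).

U+C318B

Offset 0: leading byte 0xCC = 11001100 → 2-byte char #1 = CC 84.
Offset 2: leading byte 0xE4 = 11100100 → 3-byte char #2 = E4 A2 94.
Offset 5: leading byte 0xF3 = 11110011 → 4-byte char #3 = F3 83 86 8B.
Leading byte 0xF3 = 11110011 matches 11110xxx → 4-byte sequence.
Byte 1: 0xF3 = 11110011, payload 011 (3 bits).
Byte 2: 0x83 = 10000011 (10xxxxxx ✓), payload 000011.
Byte 3: 0x86 = 10000110 (10xxxxxx ✓), payload 000110.
Byte 4: 0x8B = 10001011 (10xxxxxx ✓), payload 001011.
Concatenate: 011000011000110001011 = 0xC318B (21 bits → U+C318B).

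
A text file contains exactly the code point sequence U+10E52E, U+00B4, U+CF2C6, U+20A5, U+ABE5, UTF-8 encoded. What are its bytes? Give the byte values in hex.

U+10E52E: 4-byte form → F4 8E 94 AE.
U+00B4: 2-byte form → C2 B4.
U+CF2C6: 4-byte form → F3 8F 8B 86.
U+20A5: 3-byte form → E2 82 A5.
U+ABE5: 3-byte form → EA AF A5.
Concatenated (16 bytes): F4 8E 94 AE C2 B4 F3 8F 8B 86 E2 82 A5 EA AF A5.

F4 8E 94 AE C2 B4 F3 8F 8B 86 E2 82 A5 EA AF A5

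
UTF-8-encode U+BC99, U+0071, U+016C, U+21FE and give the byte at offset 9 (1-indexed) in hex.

0xBE

1-indexed offset 9 is 0-indexed offset 8.
U+BC99 → 3-byte form EB B2 99 at offsets 0–2.
U+0071 → 1-byte form 71 at offsets 3–3.
U+016C → 2-byte form C5 AC at offsets 4–5.
U+21FE → 3-byte form E2 87 BE at offsets 6–8.
Offset 8 falls in char 4's range; it's byte 3 of E2 87 BE = 0xBE.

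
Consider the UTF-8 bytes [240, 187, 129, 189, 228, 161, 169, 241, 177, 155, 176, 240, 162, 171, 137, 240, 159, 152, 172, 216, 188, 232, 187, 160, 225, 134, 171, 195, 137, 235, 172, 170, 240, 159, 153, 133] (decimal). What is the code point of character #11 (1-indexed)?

Offset 0: leading byte 0xF0 = 11110000 → 4-byte char #1 = F0 BB 81 BD.
Offset 4: leading byte 0xE4 = 11100100 → 3-byte char #2 = E4 A1 A9.
Offset 7: leading byte 0xF1 = 11110001 → 4-byte char #3 = F1 B1 9B B0.
Offset 11: leading byte 0xF0 = 11110000 → 4-byte char #4 = F0 A2 AB 89.
Offset 15: leading byte 0xF0 = 11110000 → 4-byte char #5 = F0 9F 98 AC.
Offset 19: leading byte 0xD8 = 11011000 → 2-byte char #6 = D8 BC.
Offset 21: leading byte 0xE8 = 11101000 → 3-byte char #7 = E8 BB A0.
Offset 24: leading byte 0xE1 = 11100001 → 3-byte char #8 = E1 86 AB.
Offset 27: leading byte 0xC3 = 11000011 → 2-byte char #9 = C3 89.
Offset 29: leading byte 0xEB = 11101011 → 3-byte char #10 = EB AC AA.
Offset 32: leading byte 0xF0 = 11110000 → 4-byte char #11 = F0 9F 99 85.
Leading byte 0xF0 = 11110000 matches 11110xxx → 4-byte sequence.
Byte 1: 0xF0 = 11110000, payload 000 (3 bits).
Byte 2: 0x9F = 10011111 (10xxxxxx ✓), payload 011111.
Byte 3: 0x99 = 10011001 (10xxxxxx ✓), payload 011001.
Byte 4: 0x85 = 10000101 (10xxxxxx ✓), payload 000101.
Concatenate: 000011111011001000101 = 0x1F645 (21 bits → U+1F645).

U+1F645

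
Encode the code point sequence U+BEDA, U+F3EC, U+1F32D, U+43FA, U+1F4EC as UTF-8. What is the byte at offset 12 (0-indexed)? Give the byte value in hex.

U+BEDA → 3-byte form EB BB 9A at offsets 0–2.
U+F3EC → 3-byte form EF 8F AC at offsets 3–5.
U+1F32D → 4-byte form F0 9F 8C AD at offsets 6–9.
U+43FA → 3-byte form E4 8F BA at offsets 10–12.
Offset 12 falls in char 4's range; it's byte 3 of E4 8F BA = 0xBA.

0xBA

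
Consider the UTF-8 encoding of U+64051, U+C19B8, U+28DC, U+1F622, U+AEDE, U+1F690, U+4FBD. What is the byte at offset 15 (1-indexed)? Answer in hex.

1-indexed offset 15 is 0-indexed offset 14.
U+64051 → 4-byte form F1 A4 81 91 at offsets 0–3.
U+C19B8 → 4-byte form F3 81 A6 B8 at offsets 4–7.
U+28DC → 3-byte form E2 A3 9C at offsets 8–10.
U+1F622 → 4-byte form F0 9F 98 A2 at offsets 11–14.
Offset 14 falls in char 4's range; it's byte 4 of F0 9F 98 A2 = 0xA2.

0xA2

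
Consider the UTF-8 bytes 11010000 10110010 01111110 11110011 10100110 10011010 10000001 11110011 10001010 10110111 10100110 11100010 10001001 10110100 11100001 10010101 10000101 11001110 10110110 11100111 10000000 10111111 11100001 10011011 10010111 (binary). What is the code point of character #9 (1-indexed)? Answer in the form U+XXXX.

U+16D7

Offset 0: leading byte 0xD0 = 11010000 → 2-byte char #1 = D0 B2.
Offset 2: leading byte 0x7E = 01111110 → 1-byte char #2 = 7E.
Offset 3: leading byte 0xF3 = 11110011 → 4-byte char #3 = F3 A6 9A 81.
Offset 7: leading byte 0xF3 = 11110011 → 4-byte char #4 = F3 8A B7 A6.
Offset 11: leading byte 0xE2 = 11100010 → 3-byte char #5 = E2 89 B4.
Offset 14: leading byte 0xE1 = 11100001 → 3-byte char #6 = E1 95 85.
Offset 17: leading byte 0xCE = 11001110 → 2-byte char #7 = CE B6.
Offset 19: leading byte 0xE7 = 11100111 → 3-byte char #8 = E7 80 BF.
Offset 22: leading byte 0xE1 = 11100001 → 3-byte char #9 = E1 9B 97.
Leading byte 0xE1 = 11100001 matches 1110xxxx → 3-byte sequence.
Byte 1: 0xE1 = 11100001, payload 0001 (4 bits).
Byte 2: 0x9B = 10011011 (10xxxxxx ✓), payload 011011.
Byte 3: 0x97 = 10010111 (10xxxxxx ✓), payload 010111.
Concatenate: 0001011011010111 = 0x16D7 (16 bits → U+16D7).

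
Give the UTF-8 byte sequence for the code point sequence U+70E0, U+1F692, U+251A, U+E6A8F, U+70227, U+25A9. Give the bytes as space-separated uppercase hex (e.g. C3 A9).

E7 83 A0 F0 9F 9A 92 E2 94 9A F3 A6 AA 8F F1 B0 88 A7 E2 96 A9

U+70E0: 3-byte form → E7 83 A0.
U+1F692: 4-byte form → F0 9F 9A 92.
U+251A: 3-byte form → E2 94 9A.
U+E6A8F: 4-byte form → F3 A6 AA 8F.
U+70227: 4-byte form → F1 B0 88 A7.
U+25A9: 3-byte form → E2 96 A9.
Concatenated (21 bytes): E7 83 A0 F0 9F 9A 92 E2 94 9A F3 A6 AA 8F F1 B0 88 A7 E2 96 A9.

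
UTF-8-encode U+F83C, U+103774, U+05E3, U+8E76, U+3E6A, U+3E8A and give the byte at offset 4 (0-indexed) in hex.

0x83

U+F83C → 3-byte form EF A0 BC at offsets 0–2.
U+103774 → 4-byte form F4 83 9D B4 at offsets 3–6.
Offset 4 falls in char 2's range; it's byte 2 of F4 83 9D B4 = 0x83.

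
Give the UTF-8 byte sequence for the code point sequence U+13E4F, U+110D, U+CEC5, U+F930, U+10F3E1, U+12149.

F0 93 B9 8F E1 84 8D EC BB 85 EF A4 B0 F4 8F 8F A1 F0 92 85 89

U+13E4F: 4-byte form → F0 93 B9 8F.
U+110D: 3-byte form → E1 84 8D.
U+CEC5: 3-byte form → EC BB 85.
U+F930: 3-byte form → EF A4 B0.
U+10F3E1: 4-byte form → F4 8F 8F A1.
U+12149: 4-byte form → F0 92 85 89.
Concatenated (21 bytes): F0 93 B9 8F E1 84 8D EC BB 85 EF A4 B0 F4 8F 8F A1 F0 92 85 89.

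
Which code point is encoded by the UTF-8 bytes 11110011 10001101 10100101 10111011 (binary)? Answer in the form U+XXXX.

Leading byte 0xF3 = 11110011 matches 11110xxx → 4-byte sequence.
Byte 1: 0xF3 = 11110011, payload 011 (3 bits).
Byte 2: 0x8D = 10001101 (10xxxxxx ✓), payload 001101.
Byte 3: 0xA5 = 10100101 (10xxxxxx ✓), payload 100101.
Byte 4: 0xBB = 10111011 (10xxxxxx ✓), payload 111011.
Concatenate: 011001101100101111011 = 0xCD97B (21 bits → U+CD97B).

U+CD97B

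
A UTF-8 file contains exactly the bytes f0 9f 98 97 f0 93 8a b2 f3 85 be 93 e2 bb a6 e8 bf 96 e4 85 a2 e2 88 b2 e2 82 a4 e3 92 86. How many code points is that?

9

Byte at offset 0: 0xF0 = 11110000 → 4-byte char (#1). Advance 4.
Byte at offset 4: 0xF0 = 11110000 → 4-byte char (#2). Advance 4.
Byte at offset 8: 0xF3 = 11110011 → 4-byte char (#3). Advance 4.
Byte at offset 12: 0xE2 = 11100010 → 3-byte char (#4). Advance 3.
Byte at offset 15: 0xE8 = 11101000 → 3-byte char (#5). Advance 3.
Byte at offset 18: 0xE4 = 11100100 → 3-byte char (#6). Advance 3.
Byte at offset 21: 0xE2 = 11100010 → 3-byte char (#7). Advance 3.
Byte at offset 24: 0xE2 = 11100010 → 3-byte char (#8). Advance 3.
Byte at offset 27: 0xE3 = 11100011 → 3-byte char (#9). Advance 3.
Reached end at offset 30 after 9 code points.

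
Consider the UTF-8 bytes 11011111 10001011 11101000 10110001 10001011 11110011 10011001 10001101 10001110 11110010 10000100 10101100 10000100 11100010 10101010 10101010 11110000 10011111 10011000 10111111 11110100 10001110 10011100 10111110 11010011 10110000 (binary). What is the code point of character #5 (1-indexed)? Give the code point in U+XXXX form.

Offset 0: leading byte 0xDF = 11011111 → 2-byte char #1 = DF 8B.
Offset 2: leading byte 0xE8 = 11101000 → 3-byte char #2 = E8 B1 8B.
Offset 5: leading byte 0xF3 = 11110011 → 4-byte char #3 = F3 99 8D 8E.
Offset 9: leading byte 0xF2 = 11110010 → 4-byte char #4 = F2 84 AC 84.
Offset 13: leading byte 0xE2 = 11100010 → 3-byte char #5 = E2 AA AA.
Leading byte 0xE2 = 11100010 matches 1110xxxx → 3-byte sequence.
Byte 1: 0xE2 = 11100010, payload 0010 (4 bits).
Byte 2: 0xAA = 10101010 (10xxxxxx ✓), payload 101010.
Byte 3: 0xAA = 10101010 (10xxxxxx ✓), payload 101010.
Concatenate: 0010101010101010 = 0x2AAA (16 bits → U+2AAA).

U+2AAA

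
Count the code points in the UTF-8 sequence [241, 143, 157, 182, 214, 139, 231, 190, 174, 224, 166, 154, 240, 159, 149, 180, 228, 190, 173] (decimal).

6

Byte at offset 0: 0xF1 = 11110001 → 4-byte char (#1). Advance 4.
Byte at offset 4: 0xD6 = 11010110 → 2-byte char (#2). Advance 2.
Byte at offset 6: 0xE7 = 11100111 → 3-byte char (#3). Advance 3.
Byte at offset 9: 0xE0 = 11100000 → 3-byte char (#4). Advance 3.
Byte at offset 12: 0xF0 = 11110000 → 4-byte char (#5). Advance 4.
Byte at offset 16: 0xE4 = 11100100 → 3-byte char (#6). Advance 3.
Reached end at offset 19 after 6 code points.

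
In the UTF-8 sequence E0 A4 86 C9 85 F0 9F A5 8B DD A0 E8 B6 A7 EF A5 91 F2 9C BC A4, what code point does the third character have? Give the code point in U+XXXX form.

U+1F94B

Offset 0: leading byte 0xE0 = 11100000 → 3-byte char #1 = E0 A4 86.
Offset 3: leading byte 0xC9 = 11001001 → 2-byte char #2 = C9 85.
Offset 5: leading byte 0xF0 = 11110000 → 4-byte char #3 = F0 9F A5 8B.
Leading byte 0xF0 = 11110000 matches 11110xxx → 4-byte sequence.
Byte 1: 0xF0 = 11110000, payload 000 (3 bits).
Byte 2: 0x9F = 10011111 (10xxxxxx ✓), payload 011111.
Byte 3: 0xA5 = 10100101 (10xxxxxx ✓), payload 100101.
Byte 4: 0x8B = 10001011 (10xxxxxx ✓), payload 001011.
Concatenate: 000011111100101001011 = 0x1F94B (21 bits → U+1F94B).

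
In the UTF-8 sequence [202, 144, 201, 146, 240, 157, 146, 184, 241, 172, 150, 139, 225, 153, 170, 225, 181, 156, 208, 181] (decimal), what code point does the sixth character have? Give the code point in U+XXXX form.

U+1D5C

Offset 0: leading byte 0xCA = 11001010 → 2-byte char #1 = CA 90.
Offset 2: leading byte 0xC9 = 11001001 → 2-byte char #2 = C9 92.
Offset 4: leading byte 0xF0 = 11110000 → 4-byte char #3 = F0 9D 92 B8.
Offset 8: leading byte 0xF1 = 11110001 → 4-byte char #4 = F1 AC 96 8B.
Offset 12: leading byte 0xE1 = 11100001 → 3-byte char #5 = E1 99 AA.
Offset 15: leading byte 0xE1 = 11100001 → 3-byte char #6 = E1 B5 9C.
Leading byte 0xE1 = 11100001 matches 1110xxxx → 3-byte sequence.
Byte 1: 0xE1 = 11100001, payload 0001 (4 bits).
Byte 2: 0xB5 = 10110101 (10xxxxxx ✓), payload 110101.
Byte 3: 0x9C = 10011100 (10xxxxxx ✓), payload 011100.
Concatenate: 0001110101011100 = 0x1D5C (16 bits → U+1D5C).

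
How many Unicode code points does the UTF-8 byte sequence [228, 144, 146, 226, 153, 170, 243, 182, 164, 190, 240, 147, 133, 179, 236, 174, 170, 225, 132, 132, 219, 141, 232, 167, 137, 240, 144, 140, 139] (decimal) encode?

9

Byte at offset 0: 0xE4 = 11100100 → 3-byte char (#1). Advance 3.
Byte at offset 3: 0xE2 = 11100010 → 3-byte char (#2). Advance 3.
Byte at offset 6: 0xF3 = 11110011 → 4-byte char (#3). Advance 4.
Byte at offset 10: 0xF0 = 11110000 → 4-byte char (#4). Advance 4.
Byte at offset 14: 0xEC = 11101100 → 3-byte char (#5). Advance 3.
Byte at offset 17: 0xE1 = 11100001 → 3-byte char (#6). Advance 3.
Byte at offset 20: 0xDB = 11011011 → 2-byte char (#7). Advance 2.
Byte at offset 22: 0xE8 = 11101000 → 3-byte char (#8). Advance 3.
Byte at offset 25: 0xF0 = 11110000 → 4-byte char (#9). Advance 4.
Reached end at offset 29 after 9 code points.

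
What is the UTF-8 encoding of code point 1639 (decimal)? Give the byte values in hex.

D9 A7

U+0667 = 0x667 = 1639 decimal. In range U+0080–U+07FF → 2-byte form: 110xxxxx 10xxxxxx.
Binary (11 bits): 11001100111.
Split 5+6: 11001 | 100111.
Byte 1: 11011001 = 0xD9.
Byte 2: 10100111 = 0xA7.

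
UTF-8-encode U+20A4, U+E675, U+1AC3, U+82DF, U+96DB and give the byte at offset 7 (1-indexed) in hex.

1-indexed offset 7 is 0-indexed offset 6.
U+20A4 → 3-byte form E2 82 A4 at offsets 0–2.
U+E675 → 3-byte form EE 99 B5 at offsets 3–5.
U+1AC3 → 3-byte form E1 AB 83 at offsets 6–8.
Offset 6 falls in char 3's range; it's byte 1 of E1 AB 83 = 0xE1.

0xE1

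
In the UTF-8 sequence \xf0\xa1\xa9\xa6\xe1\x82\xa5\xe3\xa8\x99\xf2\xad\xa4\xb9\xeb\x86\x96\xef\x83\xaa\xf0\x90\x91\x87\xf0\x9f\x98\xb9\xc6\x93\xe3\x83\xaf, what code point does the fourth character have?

U+AD939

Offset 0: leading byte 0xF0 = 11110000 → 4-byte char #1 = F0 A1 A9 A6.
Offset 4: leading byte 0xE1 = 11100001 → 3-byte char #2 = E1 82 A5.
Offset 7: leading byte 0xE3 = 11100011 → 3-byte char #3 = E3 A8 99.
Offset 10: leading byte 0xF2 = 11110010 → 4-byte char #4 = F2 AD A4 B9.
Leading byte 0xF2 = 11110010 matches 11110xxx → 4-byte sequence.
Byte 1: 0xF2 = 11110010, payload 010 (3 bits).
Byte 2: 0xAD = 10101101 (10xxxxxx ✓), payload 101101.
Byte 3: 0xA4 = 10100100 (10xxxxxx ✓), payload 100100.
Byte 4: 0xB9 = 10111001 (10xxxxxx ✓), payload 111001.
Concatenate: 010101101100100111001 = 0xAD939 (21 bits → U+AD939).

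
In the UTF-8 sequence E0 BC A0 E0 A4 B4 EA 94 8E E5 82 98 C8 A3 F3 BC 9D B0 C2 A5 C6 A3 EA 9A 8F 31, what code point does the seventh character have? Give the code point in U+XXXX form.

Offset 0: leading byte 0xE0 = 11100000 → 3-byte char #1 = E0 BC A0.
Offset 3: leading byte 0xE0 = 11100000 → 3-byte char #2 = E0 A4 B4.
Offset 6: leading byte 0xEA = 11101010 → 3-byte char #3 = EA 94 8E.
Offset 9: leading byte 0xE5 = 11100101 → 3-byte char #4 = E5 82 98.
Offset 12: leading byte 0xC8 = 11001000 → 2-byte char #5 = C8 A3.
Offset 14: leading byte 0xF3 = 11110011 → 4-byte char #6 = F3 BC 9D B0.
Offset 18: leading byte 0xC2 = 11000010 → 2-byte char #7 = C2 A5.
Leading byte 0xC2 = 11000010 matches 110xxxxx → 2-byte sequence.
Byte 1: 0xC2 = 11000010, payload 00010 (5 bits).
Byte 2: 0xA5 = 10100101 (10xxxxxx ✓), payload 100101.
Concatenate: 00010100101 = 0xA5 (11 bits → U+00A5).

U+00A5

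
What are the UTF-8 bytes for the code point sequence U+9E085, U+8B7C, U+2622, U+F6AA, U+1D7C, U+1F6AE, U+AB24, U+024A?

U+9E085: 4-byte form → F2 9E 82 85.
U+8B7C: 3-byte form → E8 AD BC.
U+2622: 3-byte form → E2 98 A2.
U+F6AA: 3-byte form → EF 9A AA.
U+1D7C: 3-byte form → E1 B5 BC.
U+1F6AE: 4-byte form → F0 9F 9A AE.
U+AB24: 3-byte form → EA AC A4.
U+024A: 2-byte form → C9 8A.
Concatenated (25 bytes): F2 9E 82 85 E8 AD BC E2 98 A2 EF 9A AA E1 B5 BC F0 9F 9A AE EA AC A4 C9 8A.

F2 9E 82 85 E8 AD BC E2 98 A2 EF 9A AA E1 B5 BC F0 9F 9A AE EA AC A4 C9 8A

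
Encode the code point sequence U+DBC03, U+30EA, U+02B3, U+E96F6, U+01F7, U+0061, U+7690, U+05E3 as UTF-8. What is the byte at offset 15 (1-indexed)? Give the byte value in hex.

1-indexed offset 15 is 0-indexed offset 14.
U+DBC03 → 4-byte form F3 9B B0 83 at offsets 0–3.
U+30EA → 3-byte form E3 83 AA at offsets 4–6.
U+02B3 → 2-byte form CA B3 at offsets 7–8.
U+E96F6 → 4-byte form F3 A9 9B B6 at offsets 9–12.
U+01F7 → 2-byte form C7 B7 at offsets 13–14.
Offset 14 falls in char 5's range; it's byte 2 of C7 B7 = 0xB7.

0xB7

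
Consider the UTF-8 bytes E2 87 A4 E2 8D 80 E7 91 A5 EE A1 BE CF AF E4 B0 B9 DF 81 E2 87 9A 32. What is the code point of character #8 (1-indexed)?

U+21DA

Offset 0: leading byte 0xE2 = 11100010 → 3-byte char #1 = E2 87 A4.
Offset 3: leading byte 0xE2 = 11100010 → 3-byte char #2 = E2 8D 80.
Offset 6: leading byte 0xE7 = 11100111 → 3-byte char #3 = E7 91 A5.
Offset 9: leading byte 0xEE = 11101110 → 3-byte char #4 = EE A1 BE.
Offset 12: leading byte 0xCF = 11001111 → 2-byte char #5 = CF AF.
Offset 14: leading byte 0xE4 = 11100100 → 3-byte char #6 = E4 B0 B9.
Offset 17: leading byte 0xDF = 11011111 → 2-byte char #7 = DF 81.
Offset 19: leading byte 0xE2 = 11100010 → 3-byte char #8 = E2 87 9A.
Leading byte 0xE2 = 11100010 matches 1110xxxx → 3-byte sequence.
Byte 1: 0xE2 = 11100010, payload 0010 (4 bits).
Byte 2: 0x87 = 10000111 (10xxxxxx ✓), payload 000111.
Byte 3: 0x9A = 10011010 (10xxxxxx ✓), payload 011010.
Concatenate: 0010000111011010 = 0x21DA (16 bits → U+21DA).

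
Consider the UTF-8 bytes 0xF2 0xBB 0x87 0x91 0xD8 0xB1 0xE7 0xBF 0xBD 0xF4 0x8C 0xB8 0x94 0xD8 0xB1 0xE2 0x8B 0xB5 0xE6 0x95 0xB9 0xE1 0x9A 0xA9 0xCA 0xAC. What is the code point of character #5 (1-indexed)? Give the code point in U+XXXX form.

U+0631

Offset 0: leading byte 0xF2 = 11110010 → 4-byte char #1 = F2 BB 87 91.
Offset 4: leading byte 0xD8 = 11011000 → 2-byte char #2 = D8 B1.
Offset 6: leading byte 0xE7 = 11100111 → 3-byte char #3 = E7 BF BD.
Offset 9: leading byte 0xF4 = 11110100 → 4-byte char #4 = F4 8C B8 94.
Offset 13: leading byte 0xD8 = 11011000 → 2-byte char #5 = D8 B1.
Leading byte 0xD8 = 11011000 matches 110xxxxx → 2-byte sequence.
Byte 1: 0xD8 = 11011000, payload 11000 (5 bits).
Byte 2: 0xB1 = 10110001 (10xxxxxx ✓), payload 110001.
Concatenate: 11000110001 = 0x631 (11 bits → U+0631).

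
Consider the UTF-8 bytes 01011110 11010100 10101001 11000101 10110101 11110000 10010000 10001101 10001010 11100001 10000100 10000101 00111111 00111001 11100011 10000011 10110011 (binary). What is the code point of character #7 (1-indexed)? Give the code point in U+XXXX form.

Offset 0: leading byte 0x5E = 01011110 → 1-byte char #1 = 5E.
Offset 1: leading byte 0xD4 = 11010100 → 2-byte char #2 = D4 A9.
Offset 3: leading byte 0xC5 = 11000101 → 2-byte char #3 = C5 B5.
Offset 5: leading byte 0xF0 = 11110000 → 4-byte char #4 = F0 90 8D 8A.
Offset 9: leading byte 0xE1 = 11100001 → 3-byte char #5 = E1 84 85.
Offset 12: leading byte 0x3F = 00111111 → 1-byte char #6 = 3F.
Offset 13: leading byte 0x39 = 00111001 → 1-byte char #7 = 39.
Leading byte 0x39 = 00111001 matches 0xxxxxxx → 1-byte sequence.
Byte 1: 0x39 = 00111001, payload 0111001 (7 bits).
Concatenate: 0111001 = 0x39 (7 bits → U+0039).

U+0039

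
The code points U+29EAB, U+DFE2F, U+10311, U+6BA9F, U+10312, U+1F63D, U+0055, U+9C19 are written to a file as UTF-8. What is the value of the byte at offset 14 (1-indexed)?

1-indexed offset 14 is 0-indexed offset 13.
U+29EAB → 4-byte form F0 A9 BA AB at offsets 0–3.
U+DFE2F → 4-byte form F3 9F B8 AF at offsets 4–7.
U+10311 → 4-byte form F0 90 8C 91 at offsets 8–11.
U+6BA9F → 4-byte form F1 AB AA 9F at offsets 12–15.
Offset 13 falls in char 4's range; it's byte 2 of F1 AB AA 9F = 0xAB.

0xAB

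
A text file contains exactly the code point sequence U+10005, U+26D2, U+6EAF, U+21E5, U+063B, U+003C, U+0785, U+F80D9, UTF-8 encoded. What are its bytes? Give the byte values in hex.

F0 90 80 85 E2 9B 92 E6 BA AF E2 87 A5 D8 BB 3C DE 85 F3 B8 83 99

U+10005: 4-byte form → F0 90 80 85.
U+26D2: 3-byte form → E2 9B 92.
U+6EAF: 3-byte form → E6 BA AF.
U+21E5: 3-byte form → E2 87 A5.
U+063B: 2-byte form → D8 BB.
U+003C: 1-byte form → 3C.
U+0785: 2-byte form → DE 85.
U+F80D9: 4-byte form → F3 B8 83 99.
Concatenated (22 bytes): F0 90 80 85 E2 9B 92 E6 BA AF E2 87 A5 D8 BB 3C DE 85 F3 B8 83 99.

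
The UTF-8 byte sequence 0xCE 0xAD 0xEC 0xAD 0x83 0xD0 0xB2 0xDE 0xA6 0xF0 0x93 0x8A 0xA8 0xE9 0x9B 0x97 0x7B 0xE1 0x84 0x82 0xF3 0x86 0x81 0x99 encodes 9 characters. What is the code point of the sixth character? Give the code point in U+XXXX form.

Offset 0: leading byte 0xCE = 11001110 → 2-byte char #1 = CE AD.
Offset 2: leading byte 0xEC = 11101100 → 3-byte char #2 = EC AD 83.
Offset 5: leading byte 0xD0 = 11010000 → 2-byte char #3 = D0 B2.
Offset 7: leading byte 0xDE = 11011110 → 2-byte char #4 = DE A6.
Offset 9: leading byte 0xF0 = 11110000 → 4-byte char #5 = F0 93 8A A8.
Offset 13: leading byte 0xE9 = 11101001 → 3-byte char #6 = E9 9B 97.
Leading byte 0xE9 = 11101001 matches 1110xxxx → 3-byte sequence.
Byte 1: 0xE9 = 11101001, payload 1001 (4 bits).
Byte 2: 0x9B = 10011011 (10xxxxxx ✓), payload 011011.
Byte 3: 0x97 = 10010111 (10xxxxxx ✓), payload 010111.
Concatenate: 1001011011010111 = 0x96D7 (16 bits → U+96D7).

U+96D7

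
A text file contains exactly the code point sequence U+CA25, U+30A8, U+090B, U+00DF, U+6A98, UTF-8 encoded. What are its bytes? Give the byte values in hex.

U+CA25: 3-byte form → EC A8 A5.
U+30A8: 3-byte form → E3 82 A8.
U+090B: 3-byte form → E0 A4 8B.
U+00DF: 2-byte form → C3 9F.
U+6A98: 3-byte form → E6 AA 98.
Concatenated (14 bytes): EC A8 A5 E3 82 A8 E0 A4 8B C3 9F E6 AA 98.

EC A8 A5 E3 82 A8 E0 A4 8B C3 9F E6 AA 98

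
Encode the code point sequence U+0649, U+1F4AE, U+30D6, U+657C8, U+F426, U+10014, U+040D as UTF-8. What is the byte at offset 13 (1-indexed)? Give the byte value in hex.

0x88

1-indexed offset 13 is 0-indexed offset 12.
U+0649 → 2-byte form D9 89 at offsets 0–1.
U+1F4AE → 4-byte form F0 9F 92 AE at offsets 2–5.
U+30D6 → 3-byte form E3 83 96 at offsets 6–8.
U+657C8 → 4-byte form F1 A5 9F 88 at offsets 9–12.
Offset 12 falls in char 4's range; it's byte 4 of F1 A5 9F 88 = 0x88.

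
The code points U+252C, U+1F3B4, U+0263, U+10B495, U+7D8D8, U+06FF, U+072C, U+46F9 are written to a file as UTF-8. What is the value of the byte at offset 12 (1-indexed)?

0x92

1-indexed offset 12 is 0-indexed offset 11.
U+252C → 3-byte form E2 94 AC at offsets 0–2.
U+1F3B4 → 4-byte form F0 9F 8E B4 at offsets 3–6.
U+0263 → 2-byte form C9 A3 at offsets 7–8.
U+10B495 → 4-byte form F4 8B 92 95 at offsets 9–12.
Offset 11 falls in char 4's range; it's byte 3 of F4 8B 92 95 = 0x92.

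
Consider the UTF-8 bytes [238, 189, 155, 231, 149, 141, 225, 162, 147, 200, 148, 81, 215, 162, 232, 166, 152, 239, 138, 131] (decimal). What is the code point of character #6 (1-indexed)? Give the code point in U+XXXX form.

Offset 0: leading byte 0xEE = 11101110 → 3-byte char #1 = EE BD 9B.
Offset 3: leading byte 0xE7 = 11100111 → 3-byte char #2 = E7 95 8D.
Offset 6: leading byte 0xE1 = 11100001 → 3-byte char #3 = E1 A2 93.
Offset 9: leading byte 0xC8 = 11001000 → 2-byte char #4 = C8 94.
Offset 11: leading byte 0x51 = 01010001 → 1-byte char #5 = 51.
Offset 12: leading byte 0xD7 = 11010111 → 2-byte char #6 = D7 A2.
Leading byte 0xD7 = 11010111 matches 110xxxxx → 2-byte sequence.
Byte 1: 0xD7 = 11010111, payload 10111 (5 bits).
Byte 2: 0xA2 = 10100010 (10xxxxxx ✓), payload 100010.
Concatenate: 10111100010 = 0x5E2 (11 bits → U+05E2).

U+05E2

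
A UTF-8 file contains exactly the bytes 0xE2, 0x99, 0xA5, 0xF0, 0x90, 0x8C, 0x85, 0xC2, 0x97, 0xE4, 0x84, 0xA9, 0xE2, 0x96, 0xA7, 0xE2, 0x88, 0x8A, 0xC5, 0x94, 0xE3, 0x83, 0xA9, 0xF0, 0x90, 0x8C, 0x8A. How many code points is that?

Byte at offset 0: 0xE2 = 11100010 → 3-byte char (#1). Advance 3.
Byte at offset 3: 0xF0 = 11110000 → 4-byte char (#2). Advance 4.
Byte at offset 7: 0xC2 = 11000010 → 2-byte char (#3). Advance 2.
Byte at offset 9: 0xE4 = 11100100 → 3-byte char (#4). Advance 3.
Byte at offset 12: 0xE2 = 11100010 → 3-byte char (#5). Advance 3.
Byte at offset 15: 0xE2 = 11100010 → 3-byte char (#6). Advance 3.
Byte at offset 18: 0xC5 = 11000101 → 2-byte char (#7). Advance 2.
Byte at offset 20: 0xE3 = 11100011 → 3-byte char (#8). Advance 3.
Byte at offset 23: 0xF0 = 11110000 → 4-byte char (#9). Advance 4.
Reached end at offset 27 after 9 code points.

9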